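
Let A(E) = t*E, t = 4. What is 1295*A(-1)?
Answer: -5180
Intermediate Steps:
A(E) = 4*E
1295*A(-1) = 1295*(4*(-1)) = 1295*(-4) = -5180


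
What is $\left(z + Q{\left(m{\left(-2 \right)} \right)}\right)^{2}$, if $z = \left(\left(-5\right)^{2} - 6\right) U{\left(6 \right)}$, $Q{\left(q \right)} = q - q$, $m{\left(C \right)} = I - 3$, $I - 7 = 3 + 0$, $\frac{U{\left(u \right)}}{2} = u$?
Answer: $51984$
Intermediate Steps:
$U{\left(u \right)} = 2 u$
$I = 10$ ($I = 7 + \left(3 + 0\right) = 7 + 3 = 10$)
$m{\left(C \right)} = 7$ ($m{\left(C \right)} = 10 - 3 = 7$)
$Q{\left(q \right)} = 0$
$z = 228$ ($z = \left(\left(-5\right)^{2} - 6\right) 2 \cdot 6 = \left(25 - 6\right) 12 = 19 \cdot 12 = 228$)
$\left(z + Q{\left(m{\left(-2 \right)} \right)}\right)^{2} = \left(228 + 0\right)^{2} = 228^{2} = 51984$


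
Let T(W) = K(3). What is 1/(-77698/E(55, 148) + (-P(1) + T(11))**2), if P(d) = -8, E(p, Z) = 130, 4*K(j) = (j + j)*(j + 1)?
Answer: -65/26109 ≈ -0.0024896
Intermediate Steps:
K(j) = j*(1 + j)/2 (K(j) = ((j + j)*(j + 1))/4 = ((2*j)*(1 + j))/4 = (2*j*(1 + j))/4 = j*(1 + j)/2)
T(W) = 6 (T(W) = (1/2)*3*(1 + 3) = (1/2)*3*4 = 6)
1/(-77698/E(55, 148) + (-P(1) + T(11))**2) = 1/(-77698/130 + (-1*(-8) + 6)**2) = 1/(-77698*1/130 + (8 + 6)**2) = 1/(-38849/65 + 14**2) = 1/(-38849/65 + 196) = 1/(-26109/65) = -65/26109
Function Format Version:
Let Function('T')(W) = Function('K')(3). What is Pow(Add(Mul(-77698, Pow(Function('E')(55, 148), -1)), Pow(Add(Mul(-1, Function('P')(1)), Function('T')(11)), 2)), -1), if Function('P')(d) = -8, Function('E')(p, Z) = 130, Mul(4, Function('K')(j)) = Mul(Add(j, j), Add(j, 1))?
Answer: Rational(-65, 26109) ≈ -0.0024896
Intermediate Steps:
Function('K')(j) = Mul(Rational(1, 2), j, Add(1, j)) (Function('K')(j) = Mul(Rational(1, 4), Mul(Add(j, j), Add(j, 1))) = Mul(Rational(1, 4), Mul(Mul(2, j), Add(1, j))) = Mul(Rational(1, 4), Mul(2, j, Add(1, j))) = Mul(Rational(1, 2), j, Add(1, j)))
Function('T')(W) = 6 (Function('T')(W) = Mul(Rational(1, 2), 3, Add(1, 3)) = Mul(Rational(1, 2), 3, 4) = 6)
Pow(Add(Mul(-77698, Pow(Function('E')(55, 148), -1)), Pow(Add(Mul(-1, Function('P')(1)), Function('T')(11)), 2)), -1) = Pow(Add(Mul(-77698, Pow(130, -1)), Pow(Add(Mul(-1, -8), 6), 2)), -1) = Pow(Add(Mul(-77698, Rational(1, 130)), Pow(Add(8, 6), 2)), -1) = Pow(Add(Rational(-38849, 65), Pow(14, 2)), -1) = Pow(Add(Rational(-38849, 65), 196), -1) = Pow(Rational(-26109, 65), -1) = Rational(-65, 26109)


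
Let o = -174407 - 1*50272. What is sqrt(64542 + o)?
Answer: 9*I*sqrt(1977) ≈ 400.17*I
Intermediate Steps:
o = -224679 (o = -174407 - 50272 = -224679)
sqrt(64542 + o) = sqrt(64542 - 224679) = sqrt(-160137) = 9*I*sqrt(1977)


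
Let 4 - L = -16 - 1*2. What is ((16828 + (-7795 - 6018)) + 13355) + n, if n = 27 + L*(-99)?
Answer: 14219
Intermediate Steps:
L = 22 (L = 4 - (-16 - 1*2) = 4 - (-16 - 2) = 4 - 1*(-18) = 4 + 18 = 22)
n = -2151 (n = 27 + 22*(-99) = 27 - 2178 = -2151)
((16828 + (-7795 - 6018)) + 13355) + n = ((16828 + (-7795 - 6018)) + 13355) - 2151 = ((16828 - 13813) + 13355) - 2151 = (3015 + 13355) - 2151 = 16370 - 2151 = 14219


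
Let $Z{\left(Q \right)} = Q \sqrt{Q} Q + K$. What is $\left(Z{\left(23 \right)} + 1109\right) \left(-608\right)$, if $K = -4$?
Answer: $-671840 - 321632 \sqrt{23} \approx -2.2143 \cdot 10^{6}$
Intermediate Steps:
$Z{\left(Q \right)} = -4 + Q^{\frac{5}{2}}$ ($Z{\left(Q \right)} = Q \sqrt{Q} Q - 4 = Q^{\frac{3}{2}} Q - 4 = Q^{\frac{5}{2}} - 4 = -4 + Q^{\frac{5}{2}}$)
$\left(Z{\left(23 \right)} + 1109\right) \left(-608\right) = \left(\left(-4 + 23^{\frac{5}{2}}\right) + 1109\right) \left(-608\right) = \left(\left(-4 + 529 \sqrt{23}\right) + 1109\right) \left(-608\right) = \left(1105 + 529 \sqrt{23}\right) \left(-608\right) = -671840 - 321632 \sqrt{23}$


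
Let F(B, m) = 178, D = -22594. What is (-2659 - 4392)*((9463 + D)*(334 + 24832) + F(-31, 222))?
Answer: 2330035158968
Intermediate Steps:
(-2659 - 4392)*((9463 + D)*(334 + 24832) + F(-31, 222)) = (-2659 - 4392)*((9463 - 22594)*(334 + 24832) + 178) = -7051*(-13131*25166 + 178) = -7051*(-330454746 + 178) = -7051*(-330454568) = 2330035158968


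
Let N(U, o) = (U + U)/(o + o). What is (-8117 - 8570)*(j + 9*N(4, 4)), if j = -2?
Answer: -116809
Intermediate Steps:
N(U, o) = U/o (N(U, o) = (2*U)/((2*o)) = (2*U)*(1/(2*o)) = U/o)
(-8117 - 8570)*(j + 9*N(4, 4)) = (-8117 - 8570)*(-2 + 9*(4/4)) = -16687*(-2 + 9*(4*(¼))) = -16687*(-2 + 9*1) = -16687*(-2 + 9) = -16687*7 = -116809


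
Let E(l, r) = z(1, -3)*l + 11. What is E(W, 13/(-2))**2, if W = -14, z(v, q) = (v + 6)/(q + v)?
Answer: 3600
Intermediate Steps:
z(v, q) = (6 + v)/(q + v)
E(l, r) = 11 - 7*l/2 (E(l, r) = ((6 + 1)/(-3 + 1))*l + 11 = (7/(-2))*l + 11 = (-1/2*7)*l + 11 = -7*l/2 + 11 = 11 - 7*l/2)
E(W, 13/(-2))**2 = (11 - 7/2*(-14))**2 = (11 + 49)**2 = 60**2 = 3600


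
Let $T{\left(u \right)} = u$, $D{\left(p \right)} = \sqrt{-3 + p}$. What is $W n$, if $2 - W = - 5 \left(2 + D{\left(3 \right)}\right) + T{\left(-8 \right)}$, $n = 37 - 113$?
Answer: $-1520$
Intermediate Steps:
$n = -76$
$W = 20$ ($W = 2 - \left(- 5 \left(2 + \sqrt{-3 + 3}\right) - 8\right) = 2 - \left(- 5 \left(2 + \sqrt{0}\right) - 8\right) = 2 - \left(- 5 \left(2 + 0\right) - 8\right) = 2 - \left(\left(-5\right) 2 - 8\right) = 2 - \left(-10 - 8\right) = 2 - -18 = 2 + 18 = 20$)
$W n = 20 \left(-76\right) = -1520$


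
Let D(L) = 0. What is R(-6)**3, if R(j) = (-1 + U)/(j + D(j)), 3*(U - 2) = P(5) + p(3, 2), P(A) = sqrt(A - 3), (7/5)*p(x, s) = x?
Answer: -265/9261 - 1993*sqrt(2)/142884 ≈ -0.048341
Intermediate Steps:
p(x, s) = 5*x/7
P(A) = sqrt(-3 + A)
U = 19/7 + sqrt(2)/3 (U = 2 + (sqrt(-3 + 5) + (5/7)*3)/3 = 2 + (sqrt(2) + 15/7)/3 = 2 + (15/7 + sqrt(2))/3 = 2 + (5/7 + sqrt(2)/3) = 19/7 + sqrt(2)/3 ≈ 3.1857)
R(j) = (12/7 + sqrt(2)/3)/j (R(j) = (-1 + (19/7 + sqrt(2)/3))/(j + 0) = (12/7 + sqrt(2)/3)/j)
R(-6)**3 = ((1/21)*(36 + 7*sqrt(2))/(-6))**3 = ((1/21)*(-1/6)*(36 + 7*sqrt(2)))**3 = (-2/7 - sqrt(2)/18)**3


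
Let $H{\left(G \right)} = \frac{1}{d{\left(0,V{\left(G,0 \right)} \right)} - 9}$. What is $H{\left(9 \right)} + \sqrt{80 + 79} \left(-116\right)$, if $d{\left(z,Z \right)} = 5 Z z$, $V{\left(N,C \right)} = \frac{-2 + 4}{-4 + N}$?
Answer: $- \frac{1}{9} - 116 \sqrt{159} \approx -1462.8$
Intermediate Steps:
$V{\left(N,C \right)} = \frac{2}{-4 + N}$
$d{\left(z,Z \right)} = 5 Z z$
$H{\left(G \right)} = - \frac{1}{9}$ ($H{\left(G \right)} = \frac{1}{5 \frac{2}{-4 + G} 0 - 9} = \frac{1}{0 - 9} = \frac{1}{-9} = - \frac{1}{9}$)
$H{\left(9 \right)} + \sqrt{80 + 79} \left(-116\right) = - \frac{1}{9} + \sqrt{80 + 79} \left(-116\right) = - \frac{1}{9} + \sqrt{159} \left(-116\right) = - \frac{1}{9} - 116 \sqrt{159}$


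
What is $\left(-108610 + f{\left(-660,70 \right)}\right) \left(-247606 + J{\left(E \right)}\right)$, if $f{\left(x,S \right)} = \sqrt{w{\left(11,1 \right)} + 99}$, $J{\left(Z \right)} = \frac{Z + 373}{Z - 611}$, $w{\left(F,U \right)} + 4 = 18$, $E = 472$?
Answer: $\frac{3738147560190}{139} - \frac{34418079 \sqrt{113}}{139} \approx 2.6891 \cdot 10^{10}$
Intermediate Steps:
$w{\left(F,U \right)} = 14$ ($w{\left(F,U \right)} = -4 + 18 = 14$)
$J{\left(Z \right)} = \frac{373 + Z}{-611 + Z}$
$f{\left(x,S \right)} = \sqrt{113}$ ($f{\left(x,S \right)} = \sqrt{14 + 99} = \sqrt{113}$)
$\left(-108610 + f{\left(-660,70 \right)}\right) \left(-247606 + J{\left(E \right)}\right) = \left(-108610 + \sqrt{113}\right) \left(-247606 + \frac{373 + 472}{-611 + 472}\right) = \left(-108610 + \sqrt{113}\right) \left(-247606 + \frac{1}{-139} \cdot 845\right) = \left(-108610 + \sqrt{113}\right) \left(-247606 - \frac{845}{139}\right) = \left(-108610 + \sqrt{113}\right) \left(- \frac{34418079}{139}\right) = \frac{3738147560190}{139} - \frac{34418079 \sqrt{113}}{139}$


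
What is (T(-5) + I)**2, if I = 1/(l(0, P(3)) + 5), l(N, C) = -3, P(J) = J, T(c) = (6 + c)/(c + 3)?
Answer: 0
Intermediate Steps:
T(c) = (6 + c)/(3 + c)
I = 1/2 (I = 1/(-3 + 5) = 1/2 ≈ 0.50000)
(T(-5) + I)**2 = ((6 - 5)/(3 - 5) + 1/2)**2 = (1/(-2) + 1/2)**2 = (-1/2*1 + 1/2)**2 = (-1/2 + 1/2)**2 = 0**2 = 0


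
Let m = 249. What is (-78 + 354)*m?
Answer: 68724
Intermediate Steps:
(-78 + 354)*m = (-78 + 354)*249 = 276*249 = 68724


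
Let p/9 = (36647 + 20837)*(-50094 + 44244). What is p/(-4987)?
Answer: 3026532600/4987 ≈ 6.0688e+5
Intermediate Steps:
p = -3026532600 (p = 9*((36647 + 20837)*(-50094 + 44244)) = 9*(57484*(-5850)) = 9*(-336281400) = -3026532600)
p/(-4987) = -3026532600/(-4987) = -3026532600*(-1/4987) = 3026532600/4987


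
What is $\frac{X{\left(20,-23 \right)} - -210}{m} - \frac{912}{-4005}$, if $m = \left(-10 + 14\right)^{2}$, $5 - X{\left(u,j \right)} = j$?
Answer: $\frac{161297}{10680} \approx 15.103$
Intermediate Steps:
$X{\left(u,j \right)} = 5 - j$
$m = 16$ ($m = 4^{2} = 16$)
$\frac{X{\left(20,-23 \right)} - -210}{m} - \frac{912}{-4005} = \frac{\left(5 - -23\right) - -210}{16} - \frac{912}{-4005} = \left(\left(5 + 23\right) + 210\right) \frac{1}{16} - - \frac{304}{1335} = \left(28 + 210\right) \frac{1}{16} + \frac{304}{1335} = 238 \cdot \frac{1}{16} + \frac{304}{1335} = \frac{119}{8} + \frac{304}{1335} = \frac{161297}{10680}$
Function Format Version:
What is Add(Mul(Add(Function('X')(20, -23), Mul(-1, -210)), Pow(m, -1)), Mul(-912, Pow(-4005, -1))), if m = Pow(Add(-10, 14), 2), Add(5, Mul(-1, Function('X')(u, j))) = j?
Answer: Rational(161297, 10680) ≈ 15.103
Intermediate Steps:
Function('X')(u, j) = Add(5, Mul(-1, j))
m = 16 (m = Pow(4, 2) = 16)
Add(Mul(Add(Function('X')(20, -23), Mul(-1, -210)), Pow(m, -1)), Mul(-912, Pow(-4005, -1))) = Add(Mul(Add(Add(5, Mul(-1, -23)), Mul(-1, -210)), Pow(16, -1)), Mul(-912, Pow(-4005, -1))) = Add(Mul(Add(Add(5, 23), 210), Rational(1, 16)), Mul(-912, Rational(-1, 4005))) = Add(Mul(Add(28, 210), Rational(1, 16)), Rational(304, 1335)) = Add(Mul(238, Rational(1, 16)), Rational(304, 1335)) = Add(Rational(119, 8), Rational(304, 1335)) = Rational(161297, 10680)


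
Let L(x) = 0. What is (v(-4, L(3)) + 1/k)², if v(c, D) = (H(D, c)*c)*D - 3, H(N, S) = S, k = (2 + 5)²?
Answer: 21316/2401 ≈ 8.8780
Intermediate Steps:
k = 49 (k = 7² = 49)
v(c, D) = -3 + D*c² (v(c, D) = (c*c)*D - 3 = c²*D - 3 = D*c² - 3 = -3 + D*c²)
(v(-4, L(3)) + 1/k)² = ((-3 + 0*(-4)²) + 1/49)² = ((-3 + 0*16) + 1/49)² = ((-3 + 0) + 1/49)² = (-3 + 1/49)² = (-146/49)² = 21316/2401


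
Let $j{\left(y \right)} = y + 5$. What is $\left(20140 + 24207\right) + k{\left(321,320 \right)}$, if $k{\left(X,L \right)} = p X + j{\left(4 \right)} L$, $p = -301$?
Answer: $-49394$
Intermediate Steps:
$j{\left(y \right)} = 5 + y$
$k{\left(X,L \right)} = - 301 X + 9 L$ ($k{\left(X,L \right)} = - 301 X + \left(5 + 4\right) L = - 301 X + 9 L$)
$\left(20140 + 24207\right) + k{\left(321,320 \right)} = \left(20140 + 24207\right) + \left(\left(-301\right) 321 + 9 \cdot 320\right) = 44347 + \left(-96621 + 2880\right) = 44347 - 93741 = -49394$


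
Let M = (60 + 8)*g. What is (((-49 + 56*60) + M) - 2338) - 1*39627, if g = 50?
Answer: -35254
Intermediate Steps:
M = 3400 (M = (60 + 8)*50 = 68*50 = 3400)
(((-49 + 56*60) + M) - 2338) - 1*39627 = (((-49 + 56*60) + 3400) - 2338) - 1*39627 = (((-49 + 3360) + 3400) - 2338) - 39627 = ((3311 + 3400) - 2338) - 39627 = (6711 - 2338) - 39627 = 4373 - 39627 = -35254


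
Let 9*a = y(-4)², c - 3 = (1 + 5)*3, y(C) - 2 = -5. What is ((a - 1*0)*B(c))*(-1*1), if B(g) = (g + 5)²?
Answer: -676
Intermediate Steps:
y(C) = -3 (y(C) = 2 - 5 = -3)
c = 21 (c = 3 + (1 + 5)*3 = 3 + 6*3 = 3 + 18 = 21)
B(g) = (5 + g)²
a = 1 (a = (⅑)*(-3)² = (⅑)*9 = 1)
((a - 1*0)*B(c))*(-1*1) = ((1 - 1*0)*(5 + 21)²)*(-1*1) = ((1 + 0)*26²)*(-1) = (1*676)*(-1) = 676*(-1) = -676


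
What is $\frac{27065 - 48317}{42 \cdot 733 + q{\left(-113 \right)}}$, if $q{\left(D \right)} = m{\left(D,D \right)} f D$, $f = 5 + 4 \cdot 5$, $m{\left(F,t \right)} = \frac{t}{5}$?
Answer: $- \frac{21252}{94631} \approx -0.22458$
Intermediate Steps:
$m{\left(F,t \right)} = \frac{t}{5}$ ($m{\left(F,t \right)} = t \frac{1}{5} = \frac{t}{5}$)
$f = 25$ ($f = 5 + 20 = 25$)
$q{\left(D \right)} = 5 D^{2}$ ($q{\left(D \right)} = \frac{D}{5} \cdot 25 D = 5 D D = 5 D^{2}$)
$\frac{27065 - 48317}{42 \cdot 733 + q{\left(-113 \right)}} = \frac{27065 - 48317}{42 \cdot 733 + 5 \left(-113\right)^{2}} = - \frac{21252}{30786 + 5 \cdot 12769} = - \frac{21252}{30786 + 63845} = - \frac{21252}{94631}$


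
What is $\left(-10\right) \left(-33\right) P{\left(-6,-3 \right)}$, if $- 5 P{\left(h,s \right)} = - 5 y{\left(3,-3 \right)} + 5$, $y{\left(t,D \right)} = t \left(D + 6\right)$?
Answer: $2640$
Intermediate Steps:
$y{\left(t,D \right)} = t \left(6 + D\right)$
$P{\left(h,s \right)} = 8$ ($P{\left(h,s \right)} = - \frac{- 5 \cdot 3 \left(6 - 3\right) + 5}{5} = - \frac{- 5 \cdot 3 \cdot 3 + 5}{5} = - \frac{\left(-5\right) 9 + 5}{5} = - \frac{-45 + 5}{5} = \left(- \frac{1}{5}\right) \left(-40\right) = 8$)
$\left(-10\right) \left(-33\right) P{\left(-6,-3 \right)} = \left(-10\right) \left(-33\right) 8 = 330 \cdot 8 = 2640$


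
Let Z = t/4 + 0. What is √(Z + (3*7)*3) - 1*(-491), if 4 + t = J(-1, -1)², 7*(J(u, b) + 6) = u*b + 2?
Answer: 491 + 11*√113/14 ≈ 499.35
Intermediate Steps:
J(u, b) = -40/7 + b*u/7 (J(u, b) = -6 + (u*b + 2)/7 = -6 + (b*u + 2)/7 = -6 + (2 + b*u)/7 = -6 + (2/7 + b*u/7) = -40/7 + b*u/7)
t = 1325/49 (t = -4 + (-40/7 + (⅐)*(-1)*(-1))² = -4 + (-40/7 + ⅐)² = -4 + (-39/7)² = -4 + 1521/49 = 1325/49 ≈ 27.041)
Z = 1325/196 (Z = (1325/49)/4 + 0 = (1325/49)*(¼) + 0 = 1325/196 + 0 = 1325/196 ≈ 6.7602)
√(Z + (3*7)*3) - 1*(-491) = √(1325/196 + (3*7)*3) - 1*(-491) = √(1325/196 + 21*3) + 491 = √(1325/196 + 63) + 491 = √(13673/196) + 491 = 11*√113/14 + 491 = 491 + 11*√113/14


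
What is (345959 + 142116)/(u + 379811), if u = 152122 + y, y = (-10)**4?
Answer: 69725/77419 ≈ 0.90062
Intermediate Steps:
y = 10000
u = 162122 (u = 152122 + 10000 = 162122)
(345959 + 142116)/(u + 379811) = (345959 + 142116)/(162122 + 379811) = 488075/541933 = 488075*(1/541933) = 69725/77419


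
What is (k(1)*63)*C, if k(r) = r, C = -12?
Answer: -756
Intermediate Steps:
(k(1)*63)*C = (1*63)*(-12) = 63*(-12) = -756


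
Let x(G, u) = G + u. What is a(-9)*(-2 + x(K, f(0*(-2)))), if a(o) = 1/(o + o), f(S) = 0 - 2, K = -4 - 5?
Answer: 13/18 ≈ 0.72222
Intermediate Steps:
K = -9
f(S) = -2
a(o) = 1/(2*o)
a(-9)*(-2 + x(K, f(0*(-2)))) = ((1/2)/(-9))*(-2 + (-9 - 2)) = ((1/2)*(-1/9))*(-2 - 11) = -1/18*(-13) = 13/18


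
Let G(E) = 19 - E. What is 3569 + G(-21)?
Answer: 3609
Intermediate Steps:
3569 + G(-21) = 3569 + (19 - 1*(-21)) = 3569 + (19 + 21) = 3569 + 40 = 3609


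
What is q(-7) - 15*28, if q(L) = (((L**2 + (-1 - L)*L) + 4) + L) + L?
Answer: -423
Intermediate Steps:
q(L) = 4 + L**2 + 2*L + L*(-1 - L) (q(L) = (((L**2 + L*(-1 - L)) + 4) + L) + L = ((4 + L**2 + L*(-1 - L)) + L) + L = (4 + L + L**2 + L*(-1 - L)) + L = 4 + L**2 + 2*L + L*(-1 - L))
q(-7) - 15*28 = (4 - 7) - 15*28 = -3 - 420 = -423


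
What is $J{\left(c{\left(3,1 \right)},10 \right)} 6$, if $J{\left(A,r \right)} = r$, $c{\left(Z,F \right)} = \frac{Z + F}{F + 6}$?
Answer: $60$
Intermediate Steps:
$c{\left(Z,F \right)} = \frac{F + Z}{6 + F}$
$J{\left(c{\left(3,1 \right)},10 \right)} 6 = 10 \cdot 6 = 60$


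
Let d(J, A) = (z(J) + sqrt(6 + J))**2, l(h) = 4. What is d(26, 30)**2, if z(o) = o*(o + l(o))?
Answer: 370267373824 + 7593231360*sqrt(2) ≈ 3.8101e+11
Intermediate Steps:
z(o) = o*(4 + o) (z(o) = o*(o + 4) = o*(4 + o))
d(J, A) = (sqrt(6 + J) + J*(4 + J))**2 (d(J, A) = (J*(4 + J) + sqrt(6 + J))**2 = (sqrt(6 + J) + J*(4 + J))**2)
d(26, 30)**2 = ((sqrt(6 + 26) + 26*(4 + 26))**2)**2 = ((sqrt(32) + 26*30)**2)**2 = ((4*sqrt(2) + 780)**2)**2 = ((780 + 4*sqrt(2))**2)**2 = (780 + 4*sqrt(2))**4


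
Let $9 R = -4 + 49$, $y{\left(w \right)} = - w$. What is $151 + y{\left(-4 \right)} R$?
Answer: $171$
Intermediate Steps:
$R = 5$ ($R = \frac{-4 + 49}{9} = \frac{1}{9} \cdot 45 = 5$)
$151 + y{\left(-4 \right)} R = 151 + \left(-1\right) \left(-4\right) 5 = 151 + 4 \cdot 5 = 151 + 20 = 171$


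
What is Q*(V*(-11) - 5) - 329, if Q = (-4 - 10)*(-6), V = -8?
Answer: 6643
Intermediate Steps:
Q = 84 (Q = -14*(-6) = 84)
Q*(V*(-11) - 5) - 329 = 84*(-8*(-11) - 5) - 329 = 84*(88 - 5) - 329 = 84*83 - 329 = 6972 - 329 = 6643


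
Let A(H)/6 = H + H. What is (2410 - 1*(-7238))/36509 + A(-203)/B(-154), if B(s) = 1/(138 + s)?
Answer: 1422984432/36509 ≈ 38976.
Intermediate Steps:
A(H) = 12*H (A(H) = 6*(H + H) = 6*(2*H) = 12*H)
(2410 - 1*(-7238))/36509 + A(-203)/B(-154) = (2410 - 1*(-7238))/36509 + (12*(-203))/(1/(138 - 154)) = (2410 + 7238)*(1/36509) - 2436/(1/(-16)) = 9648*(1/36509) - 2436/(-1/16) = 9648/36509 - 2436*(-16) = 9648/36509 + 38976 = 1422984432/36509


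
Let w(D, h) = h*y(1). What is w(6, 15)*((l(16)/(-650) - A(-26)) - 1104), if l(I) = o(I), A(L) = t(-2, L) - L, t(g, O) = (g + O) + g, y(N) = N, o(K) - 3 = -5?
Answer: -1072497/65 ≈ -16500.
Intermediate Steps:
o(K) = -2 (o(K) = 3 - 5 = -2)
t(g, O) = O + 2*g (t(g, O) = (O + g) + g = O + 2*g)
A(L) = -4 (A(L) = (L + 2*(-2)) - L = (L - 4) - L = (-4 + L) - L = -4)
l(I) = -2
w(D, h) = h (w(D, h) = h*1 = h)
w(6, 15)*((l(16)/(-650) - A(-26)) - 1104) = 15*((-2/(-650) - 1*(-4)) - 1104) = 15*((-2*(-1/650) + 4) - 1104) = 15*((1/325 + 4) - 1104) = 15*(1301/325 - 1104) = 15*(-357499/325) = -1072497/65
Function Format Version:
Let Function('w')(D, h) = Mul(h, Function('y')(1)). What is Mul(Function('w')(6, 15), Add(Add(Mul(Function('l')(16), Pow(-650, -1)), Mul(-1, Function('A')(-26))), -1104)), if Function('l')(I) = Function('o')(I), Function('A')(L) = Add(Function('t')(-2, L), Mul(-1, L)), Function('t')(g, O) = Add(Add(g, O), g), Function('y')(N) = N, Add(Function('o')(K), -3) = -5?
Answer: Rational(-1072497, 65) ≈ -16500.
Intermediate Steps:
Function('o')(K) = -2 (Function('o')(K) = Add(3, -5) = -2)
Function('t')(g, O) = Add(O, Mul(2, g)) (Function('t')(g, O) = Add(Add(O, g), g) = Add(O, Mul(2, g)))
Function('A')(L) = -4 (Function('A')(L) = Add(Add(L, Mul(2, -2)), Mul(-1, L)) = Add(Add(L, -4), Mul(-1, L)) = Add(Add(-4, L), Mul(-1, L)) = -4)
Function('l')(I) = -2
Function('w')(D, h) = h (Function('w')(D, h) = Mul(h, 1) = h)
Mul(Function('w')(6, 15), Add(Add(Mul(Function('l')(16), Pow(-650, -1)), Mul(-1, Function('A')(-26))), -1104)) = Mul(15, Add(Add(Mul(-2, Pow(-650, -1)), Mul(-1, -4)), -1104)) = Mul(15, Add(Add(Mul(-2, Rational(-1, 650)), 4), -1104)) = Mul(15, Add(Add(Rational(1, 325), 4), -1104)) = Mul(15, Add(Rational(1301, 325), -1104)) = Mul(15, Rational(-357499, 325)) = Rational(-1072497, 65)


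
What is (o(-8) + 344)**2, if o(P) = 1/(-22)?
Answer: 57259489/484 ≈ 1.1830e+5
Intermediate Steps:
o(P) = -1/22
(o(-8) + 344)**2 = (-1/22 + 344)**2 = (7567/22)**2 = 57259489/484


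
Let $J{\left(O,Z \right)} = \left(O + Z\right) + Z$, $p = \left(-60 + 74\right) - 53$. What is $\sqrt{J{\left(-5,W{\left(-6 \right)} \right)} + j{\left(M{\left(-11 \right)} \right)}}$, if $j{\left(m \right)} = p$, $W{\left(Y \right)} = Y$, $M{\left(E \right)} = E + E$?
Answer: $2 i \sqrt{14} \approx 7.4833 i$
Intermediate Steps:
$M{\left(E \right)} = 2 E$
$p = -39$ ($p = 14 - 53 = -39$)
$j{\left(m \right)} = -39$
$J{\left(O,Z \right)} = O + 2 Z$
$\sqrt{J{\left(-5,W{\left(-6 \right)} \right)} + j{\left(M{\left(-11 \right)} \right)}} = \sqrt{\left(-5 + 2 \left(-6\right)\right) - 39} = \sqrt{\left(-5 - 12\right) - 39} = \sqrt{-17 - 39} = \sqrt{-56} = 2 i \sqrt{14}$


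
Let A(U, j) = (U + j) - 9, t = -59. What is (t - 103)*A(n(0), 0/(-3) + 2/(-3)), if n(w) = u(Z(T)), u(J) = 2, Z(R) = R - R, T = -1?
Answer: 1242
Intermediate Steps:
Z(R) = 0
n(w) = 2
A(U, j) = -9 + U + j
(t - 103)*A(n(0), 0/(-3) + 2/(-3)) = (-59 - 103)*(-9 + 2 + (0/(-3) + 2/(-3))) = -162*(-9 + 2 + (0*(-1/3) + 2*(-1/3))) = -162*(-9 + 2 + (0 - 2/3)) = -162*(-9 + 2 - 2/3) = -162*(-23/3) = 1242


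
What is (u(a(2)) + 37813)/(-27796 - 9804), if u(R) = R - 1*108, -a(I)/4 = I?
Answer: -37697/37600 ≈ -1.0026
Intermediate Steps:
a(I) = -4*I
u(R) = -108 + R (u(R) = R - 108 = -108 + R)
(u(a(2)) + 37813)/(-27796 - 9804) = ((-108 - 4*2) + 37813)/(-27796 - 9804) = ((-108 - 8) + 37813)/(-37600) = (-116 + 37813)*(-1/37600) = 37697*(-1/37600) = -37697/37600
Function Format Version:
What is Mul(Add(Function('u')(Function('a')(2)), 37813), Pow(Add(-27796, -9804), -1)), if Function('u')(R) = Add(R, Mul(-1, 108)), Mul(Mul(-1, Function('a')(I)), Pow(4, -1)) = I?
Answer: Rational(-37697, 37600) ≈ -1.0026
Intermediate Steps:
Function('a')(I) = Mul(-4, I)
Function('u')(R) = Add(-108, R) (Function('u')(R) = Add(R, -108) = Add(-108, R))
Mul(Add(Function('u')(Function('a')(2)), 37813), Pow(Add(-27796, -9804), -1)) = Mul(Add(Add(-108, Mul(-4, 2)), 37813), Pow(Add(-27796, -9804), -1)) = Mul(Add(Add(-108, -8), 37813), Pow(-37600, -1)) = Mul(Add(-116, 37813), Rational(-1, 37600)) = Mul(37697, Rational(-1, 37600)) = Rational(-37697, 37600)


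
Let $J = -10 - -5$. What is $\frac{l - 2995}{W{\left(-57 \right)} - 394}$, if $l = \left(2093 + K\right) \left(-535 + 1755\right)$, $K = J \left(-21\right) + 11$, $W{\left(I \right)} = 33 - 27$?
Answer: $- \frac{2691985}{388} \approx -6938.1$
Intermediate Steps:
$J = -5$ ($J = -10 + 5 = -5$)
$W{\left(I \right)} = 6$
$K = 116$ ($K = \left(-5\right) \left(-21\right) + 11 = 105 + 11 = 116$)
$l = 2694980$ ($l = \left(2093 + 116\right) \left(-535 + 1755\right) = 2209 \cdot 1220 = 2694980$)
$\frac{l - 2995}{W{\left(-57 \right)} - 394} = \frac{2694980 - 2995}{6 - 394} = \frac{2691985}{-388} = 2691985 \left(- \frac{1}{388}\right) = - \frac{2691985}{388}$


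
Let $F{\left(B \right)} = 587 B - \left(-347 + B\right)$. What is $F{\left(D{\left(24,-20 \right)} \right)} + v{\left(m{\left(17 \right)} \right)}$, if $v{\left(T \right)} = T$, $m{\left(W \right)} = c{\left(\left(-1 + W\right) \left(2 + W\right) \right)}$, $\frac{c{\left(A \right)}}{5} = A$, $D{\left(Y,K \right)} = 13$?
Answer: $9485$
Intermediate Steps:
$c{\left(A \right)} = 5 A$
$m{\left(W \right)} = 5 \left(-1 + W\right) \left(2 + W\right)$
$F{\left(B \right)} = 347 + 586 B$
$F{\left(D{\left(24,-20 \right)} \right)} + v{\left(m{\left(17 \right)} \right)} = \left(347 + 586 \cdot 13\right) + \left(-10 + 5 \cdot 17 + 5 \cdot 17^{2}\right) = \left(347 + 7618\right) + \left(-10 + 85 + 5 \cdot 289\right) = 7965 + \left(-10 + 85 + 1445\right) = 7965 + 1520 = 9485$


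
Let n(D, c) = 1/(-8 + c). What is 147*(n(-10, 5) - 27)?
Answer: -4018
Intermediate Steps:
147*(n(-10, 5) - 27) = 147*(1/(-8 + 5) - 27) = 147*(1/(-3) - 27) = 147*(-1/3 - 27) = 147*(-82/3) = -4018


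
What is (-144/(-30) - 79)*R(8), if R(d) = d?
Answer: -2968/5 ≈ -593.60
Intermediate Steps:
(-144/(-30) - 79)*R(8) = (-144/(-30) - 79)*8 = (-144*(-1/30) - 79)*8 = (24/5 - 79)*8 = -371/5*8 = -2968/5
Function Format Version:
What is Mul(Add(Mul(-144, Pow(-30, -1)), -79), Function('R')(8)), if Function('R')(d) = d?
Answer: Rational(-2968, 5) ≈ -593.60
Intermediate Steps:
Mul(Add(Mul(-144, Pow(-30, -1)), -79), Function('R')(8)) = Mul(Add(Mul(-144, Pow(-30, -1)), -79), 8) = Mul(Add(Mul(-144, Rational(-1, 30)), -79), 8) = Mul(Add(Rational(24, 5), -79), 8) = Mul(Rational(-371, 5), 8) = Rational(-2968, 5)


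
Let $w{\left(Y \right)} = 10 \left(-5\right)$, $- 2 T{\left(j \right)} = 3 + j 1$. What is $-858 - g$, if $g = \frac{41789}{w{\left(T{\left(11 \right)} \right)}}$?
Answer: $- \frac{1111}{50} \approx -22.22$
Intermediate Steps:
$T{\left(j \right)} = - \frac{3}{2} - \frac{j}{2}$ ($T{\left(j \right)} = - \frac{3 + j 1}{2} = - \frac{3 + j}{2} = - \frac{3}{2} - \frac{j}{2}$)
$w{\left(Y \right)} = -50$
$g = - \frac{41789}{50}$ ($g = \frac{41789}{-50} = 41789 \left(- \frac{1}{50}\right) = - \frac{41789}{50} \approx -835.78$)
$-858 - g = -858 - - \frac{41789}{50} = -858 + \frac{41789}{50} = - \frac{1111}{50}$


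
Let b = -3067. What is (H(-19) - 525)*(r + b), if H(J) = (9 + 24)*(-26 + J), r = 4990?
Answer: -3865230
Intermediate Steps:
H(J) = -858 + 33*J (H(J) = 33*(-26 + J) = -858 + 33*J)
(H(-19) - 525)*(r + b) = ((-858 + 33*(-19)) - 525)*(4990 - 3067) = ((-858 - 627) - 525)*1923 = (-1485 - 525)*1923 = -2010*1923 = -3865230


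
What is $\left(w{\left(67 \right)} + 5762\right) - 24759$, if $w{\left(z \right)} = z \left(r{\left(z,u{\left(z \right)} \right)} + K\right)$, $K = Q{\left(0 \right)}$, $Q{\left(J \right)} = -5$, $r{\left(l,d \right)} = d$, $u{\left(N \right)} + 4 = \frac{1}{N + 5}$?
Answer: $- \frac{1411133}{72} \approx -19599.0$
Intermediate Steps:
$u{\left(N \right)} = -4 + \frac{1}{5 + N}$ ($u{\left(N \right)} = -4 + \frac{1}{N + 5} = -4 + \frac{1}{5 + N}$)
$K = -5$
$w{\left(z \right)} = z \left(-5 + \frac{-19 - 4 z}{5 + z}\right)$ ($w{\left(z \right)} = z \left(\frac{-19 - 4 z}{5 + z} - 5\right) = z \left(-5 + \frac{-19 - 4 z}{5 + z}\right)$)
$\left(w{\left(67 \right)} + 5762\right) - 24759 = \left(\left(-1\right) 67 \frac{1}{5 + 67} \left(44 + 9 \cdot 67\right) + 5762\right) - 24759 = \left(\left(-1\right) 67 \cdot \frac{1}{72} \left(44 + 603\right) + 5762\right) - 24759 = \left(\left(-1\right) 67 \cdot \frac{1}{72} \cdot 647 + 5762\right) - 24759 = \left(- \frac{43349}{72} + 5762\right) - 24759 = \frac{371515}{72} - 24759 = - \frac{1411133}{72}$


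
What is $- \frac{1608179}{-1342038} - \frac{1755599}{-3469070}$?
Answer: $\frac{42207266459}{24763956195} \approx 1.7044$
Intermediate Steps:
$- \frac{1608179}{-1342038} - \frac{1755599}{-3469070} = \left(-1608179\right) \left(- \frac{1}{1342038}\right) - - \frac{1755599}{3469070} = \frac{1608179}{1342038} + \frac{1755599}{3469070} = \frac{42207266459}{24763956195}$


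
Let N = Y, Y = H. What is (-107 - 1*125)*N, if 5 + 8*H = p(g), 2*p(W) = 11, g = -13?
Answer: -29/2 ≈ -14.500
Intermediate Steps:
p(W) = 11/2 (p(W) = (½)*11 = 11/2)
H = 1/16 (H = -5/8 + (⅛)*(11/2) = -5/8 + 11/16 = 1/16 ≈ 0.062500)
Y = 1/16 ≈ 0.062500
N = 1/16 ≈ 0.062500
(-107 - 1*125)*N = (-107 - 1*125)*(1/16) = (-107 - 125)*(1/16) = -232*1/16 = -29/2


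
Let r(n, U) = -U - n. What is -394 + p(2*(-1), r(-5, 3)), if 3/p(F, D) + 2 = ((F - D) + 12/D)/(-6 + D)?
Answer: -1976/5 ≈ -395.20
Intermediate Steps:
p(F, D) = 3/(-2 + (F - D + 12/D)/(-6 + D)) (p(F, D) = 3/(-2 + ((F - D) + 12/D)/(-6 + D)) = 3/(-2 + (F - D + 12/D)/(-6 + D)))
-394 + p(2*(-1), r(-5, 3)) = -394 + 3*(-1*3 - 1*(-5))*(-6 + (-1*3 - 1*(-5)))/(12 - 3*(-1*3 - 1*(-5))² + 12*(-1*3 - 1*(-5)) + (-1*3 - 1*(-5))*(2*(-1))) = -394 + 3*(-3 + 5)*(-6 + (-3 + 5))/(12 - 3*(-3 + 5)² + 12*(-3 + 5) + (-3 + 5)*(-2)) = -394 + 3*2*(-6 + 2)/(12 - 3*2² + 12*2 + 2*(-2)) = -394 + 3*2*(-4)/(12 - 3*4 + 24 - 4) = -394 + 3*2*(-4)/(12 - 12 + 24 - 4) = -394 + 3*2*(-4)/20 = -394 + 3*2*(1/20)*(-4) = -394 - 6/5 = -1976/5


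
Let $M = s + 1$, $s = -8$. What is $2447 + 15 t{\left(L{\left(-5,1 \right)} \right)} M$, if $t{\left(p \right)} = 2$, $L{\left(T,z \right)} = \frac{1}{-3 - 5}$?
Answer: $2237$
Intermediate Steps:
$L{\left(T,z \right)} = - \frac{1}{8}$ ($L{\left(T,z \right)} = \frac{1}{-8} = - \frac{1}{8}$)
$M = -7$ ($M = -8 + 1 = -7$)
$2447 + 15 t{\left(L{\left(-5,1 \right)} \right)} M = 2447 + 15 \cdot 2 \left(-7\right) = 2447 + 30 \left(-7\right) = 2447 - 210 = 2237$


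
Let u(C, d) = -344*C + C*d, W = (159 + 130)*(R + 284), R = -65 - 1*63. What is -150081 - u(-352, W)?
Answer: 15598399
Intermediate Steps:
R = -128 (R = -65 - 63 = -128)
W = 45084 (W = (159 + 130)*(-128 + 284) = 289*156 = 45084)
-150081 - u(-352, W) = -150081 - (-352)*(-344 + 45084) = -150081 - (-352)*44740 = -150081 - 1*(-15748480) = -150081 + 15748480 = 15598399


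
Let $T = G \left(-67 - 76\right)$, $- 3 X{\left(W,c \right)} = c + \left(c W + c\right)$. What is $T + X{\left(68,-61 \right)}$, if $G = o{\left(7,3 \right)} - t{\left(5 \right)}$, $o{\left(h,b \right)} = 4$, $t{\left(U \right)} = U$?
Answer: $\frac{4699}{3} \approx 1566.3$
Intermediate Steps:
$X{\left(W,c \right)} = - \frac{2 c}{3} - \frac{W c}{3}$ ($X{\left(W,c \right)} = - \frac{c + \left(c W + c\right)}{3} = - \frac{c + \left(W c + c\right)}{3} = - \frac{c + \left(c + W c\right)}{3} = - \frac{2 c + W c}{3} = - \frac{2 c}{3} - \frac{W c}{3}$)
$G = -1$ ($G = 4 - 5 = -1$)
$T = 143$ ($T = - (-67 - 76) = \left(-1\right) \left(-143\right) = 143$)
$T + X{\left(68,-61 \right)} = 143 - - \frac{61 \left(2 + 68\right)}{3} = 143 - \left(- \frac{61}{3}\right) 70 = 143 + \frac{4270}{3} = \frac{4699}{3}$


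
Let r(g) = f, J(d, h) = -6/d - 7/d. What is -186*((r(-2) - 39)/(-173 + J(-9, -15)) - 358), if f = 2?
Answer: 51374967/772 ≈ 66548.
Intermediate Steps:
J(d, h) = -13/d
r(g) = 2
-186*((r(-2) - 39)/(-173 + J(-9, -15)) - 358) = -186*((2 - 39)/(-173 - 13/(-9)) - 358) = -186*(-37/(-173 - 13*(-⅑)) - 358) = -186*(-37/(-173 + 13/9) - 358) = -186*(-37/(-1544/9) - 358) = -186*(-37*(-9/1544) - 358) = -186*(333/1544 - 358) = -186*(-552419/1544) = 51374967/772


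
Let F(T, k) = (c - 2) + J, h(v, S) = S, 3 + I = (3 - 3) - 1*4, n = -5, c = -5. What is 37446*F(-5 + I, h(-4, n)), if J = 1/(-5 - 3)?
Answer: -1067211/4 ≈ -2.6680e+5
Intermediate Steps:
I = -7 (I = -3 + ((3 - 3) - 1*4) = -3 + (0 - 4) = -3 - 4 = -7)
J = -1/8 (J = 1/(-8) = -1/8 ≈ -0.12500)
F(T, k) = -57/8 (F(T, k) = (-5 - 2) - 1/8 = -7 - 1/8 = -57/8)
37446*F(-5 + I, h(-4, n)) = 37446*(-57/8) = -1067211/4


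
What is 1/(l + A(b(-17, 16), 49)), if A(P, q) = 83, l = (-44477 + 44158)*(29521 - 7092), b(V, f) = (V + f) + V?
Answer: -1/7154768 ≈ -1.3977e-7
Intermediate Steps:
b(V, f) = f + 2*V
l = -7154851 (l = -319*22429 = -7154851)
1/(l + A(b(-17, 16), 49)) = 1/(-7154851 + 83) = 1/(-7154768) = -1/7154768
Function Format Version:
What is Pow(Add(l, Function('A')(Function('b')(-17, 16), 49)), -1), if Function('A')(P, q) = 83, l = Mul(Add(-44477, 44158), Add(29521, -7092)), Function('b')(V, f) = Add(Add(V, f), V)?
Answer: Rational(-1, 7154768) ≈ -1.3977e-7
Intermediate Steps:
Function('b')(V, f) = Add(f, Mul(2, V))
l = -7154851 (l = Mul(-319, 22429) = -7154851)
Pow(Add(l, Function('A')(Function('b')(-17, 16), 49)), -1) = Pow(Add(-7154851, 83), -1) = Pow(-7154768, -1) = Rational(-1, 7154768)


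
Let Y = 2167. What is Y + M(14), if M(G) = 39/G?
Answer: 30377/14 ≈ 2169.8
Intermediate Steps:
Y + M(14) = 2167 + 39/14 = 30377/14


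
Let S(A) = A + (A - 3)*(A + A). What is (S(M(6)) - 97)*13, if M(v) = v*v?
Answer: 30095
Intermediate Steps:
M(v) = v²
S(A) = A + 2*A*(-3 + A) (S(A) = A + (-3 + A)*(2*A) = A + 2*A*(-3 + A))
(S(M(6)) - 97)*13 = (6²*(-5 + 2*6²) - 97)*13 = (36*(-5 + 2*36) - 97)*13 = (36*(-5 + 72) - 97)*13 = (36*67 - 97)*13 = (2412 - 97)*13 = 2315*13 = 30095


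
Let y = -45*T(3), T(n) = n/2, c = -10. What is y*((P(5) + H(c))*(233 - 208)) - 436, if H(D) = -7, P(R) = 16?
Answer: -31247/2 ≈ -15624.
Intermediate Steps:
T(n) = n/2 (T(n) = n*(½) = n/2)
y = -135/2 (y = -45*3/2 = -135/2 ≈ -67.500)
y*((P(5) + H(c))*(233 - 208)) - 436 = -135*(16 - 7)*(233 - 208)/2 - 436 = -1215*25/2 - 436 = -135/2*225 - 436 = -30375/2 - 436 = -31247/2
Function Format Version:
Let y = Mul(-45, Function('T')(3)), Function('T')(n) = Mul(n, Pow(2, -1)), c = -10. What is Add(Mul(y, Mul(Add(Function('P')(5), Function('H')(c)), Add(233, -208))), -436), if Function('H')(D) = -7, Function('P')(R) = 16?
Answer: Rational(-31247, 2) ≈ -15624.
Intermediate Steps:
Function('T')(n) = Mul(Rational(1, 2), n) (Function('T')(n) = Mul(n, Rational(1, 2)) = Mul(Rational(1, 2), n))
y = Rational(-135, 2) (y = Mul(-45, Mul(Rational(1, 2), 3)) = Mul(-45, Rational(3, 2)) = Rational(-135, 2) ≈ -67.500)
Add(Mul(y, Mul(Add(Function('P')(5), Function('H')(c)), Add(233, -208))), -436) = Add(Mul(Rational(-135, 2), Mul(Add(16, -7), Add(233, -208))), -436) = Add(Mul(Rational(-135, 2), Mul(9, 25)), -436) = Add(Mul(Rational(-135, 2), 225), -436) = Add(Rational(-30375, 2), -436) = Rational(-31247, 2)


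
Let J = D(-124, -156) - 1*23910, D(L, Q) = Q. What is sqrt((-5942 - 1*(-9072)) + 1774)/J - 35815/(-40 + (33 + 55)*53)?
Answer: -35815/4624 - sqrt(1226)/12033 ≈ -7.7484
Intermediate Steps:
J = -24066 (J = -156 - 1*23910 = -156 - 23910 = -24066)
sqrt((-5942 - 1*(-9072)) + 1774)/J - 35815/(-40 + (33 + 55)*53) = sqrt((-5942 - 1*(-9072)) + 1774)/(-24066) - 35815/(-40 + (33 + 55)*53) = sqrt((-5942 + 9072) + 1774)*(-1/24066) - 35815/(-40 + 88*53) = sqrt(3130 + 1774)*(-1/24066) - 35815/(-40 + 4664) = sqrt(4904)*(-1/24066) - 35815/4624 = (2*sqrt(1226))*(-1/24066) - 35815*1/4624 = -sqrt(1226)/12033 - 35815/4624 = -35815/4624 - sqrt(1226)/12033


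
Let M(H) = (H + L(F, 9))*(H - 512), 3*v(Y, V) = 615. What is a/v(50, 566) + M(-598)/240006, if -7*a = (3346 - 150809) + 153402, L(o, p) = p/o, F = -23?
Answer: -1810284172/1320233005 ≈ -1.3712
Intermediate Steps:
v(Y, V) = 205 (v(Y, V) = (⅓)*615 = 205)
M(H) = (-512 + H)*(-9/23 + H) (M(H) = (H + 9/(-23))*(H - 512) = (H + 9*(-1/23))*(-512 + H) = (H - 9/23)*(-512 + H) = (-9/23 + H)*(-512 + H) = (-512 + H)*(-9/23 + H))
a = -5939/7 (a = -((3346 - 150809) + 153402)/7 = -(-147463 + 153402)/7 = -⅐*5939 = -5939/7 ≈ -848.43)
a/v(50, 566) + M(-598)/240006 = -5939/7/205 + (4608/23 + (-598)² - 11785/23*(-598))/240006 = -5939/7*1/205 + (4608/23 + 357604 + 306410)*(1/240006) = -5939/1435 + (15276930/23)*(1/240006) = -5939/1435 + 2546155/920023 = -1810284172/1320233005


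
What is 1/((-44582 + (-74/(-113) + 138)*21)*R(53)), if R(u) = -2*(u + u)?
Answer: 113/998252456 ≈ 1.1320e-7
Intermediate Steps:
R(u) = -4*u
1/((-44582 + (-74/(-113) + 138)*21)*R(53)) = 1/((-44582 + (-74/(-113) + 138)*21)*((-4*53))) = 1/(-44582 + (-74*(-1/113) + 138)*21*(-212)) = -1/212/(-44582 + (74/113 + 138)*21) = -1/212/(-44582 + (15668/113)*21) = -1/212/(-44582 + 329028/113) = -1/212/(-4708738/113) = -113/4708738*(-1/212) = 113/998252456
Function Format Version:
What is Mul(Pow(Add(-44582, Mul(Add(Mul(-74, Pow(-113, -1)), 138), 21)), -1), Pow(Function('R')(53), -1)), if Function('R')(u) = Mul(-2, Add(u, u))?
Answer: Rational(113, 998252456) ≈ 1.1320e-7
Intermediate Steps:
Function('R')(u) = Mul(-4, u) (Function('R')(u) = Mul(-2, Mul(2, u)) = Mul(-4, u))
Mul(Pow(Add(-44582, Mul(Add(Mul(-74, Pow(-113, -1)), 138), 21)), -1), Pow(Function('R')(53), -1)) = Mul(Pow(Add(-44582, Mul(Add(Mul(-74, Pow(-113, -1)), 138), 21)), -1), Pow(Mul(-4, 53), -1)) = Mul(Pow(Add(-44582, Mul(Add(Mul(-74, Rational(-1, 113)), 138), 21)), -1), Pow(-212, -1)) = Mul(Pow(Add(-44582, Mul(Add(Rational(74, 113), 138), 21)), -1), Rational(-1, 212)) = Mul(Pow(Add(-44582, Mul(Rational(15668, 113), 21)), -1), Rational(-1, 212)) = Mul(Pow(Add(-44582, Rational(329028, 113)), -1), Rational(-1, 212)) = Mul(Pow(Rational(-4708738, 113), -1), Rational(-1, 212)) = Mul(Rational(-113, 4708738), Rational(-1, 212)) = Rational(113, 998252456)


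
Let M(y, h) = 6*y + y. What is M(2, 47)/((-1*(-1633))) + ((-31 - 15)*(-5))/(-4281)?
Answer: -315656/6990873 ≈ -0.045153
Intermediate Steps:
M(y, h) = 7*y
M(2, 47)/((-1*(-1633))) + ((-31 - 15)*(-5))/(-4281) = (7*2)/((-1*(-1633))) + ((-31 - 15)*(-5))/(-4281) = 14/1633 - 46*(-5)*(-1/4281) = 14*(1/1633) + 230*(-1/4281) = 14/1633 - 230/4281 = -315656/6990873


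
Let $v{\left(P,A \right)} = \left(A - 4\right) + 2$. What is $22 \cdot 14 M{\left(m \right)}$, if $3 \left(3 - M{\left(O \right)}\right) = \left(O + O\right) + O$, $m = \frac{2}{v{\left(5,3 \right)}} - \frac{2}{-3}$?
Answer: $\frac{308}{3} \approx 102.67$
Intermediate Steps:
$v{\left(P,A \right)} = -2 + A$ ($v{\left(P,A \right)} = \left(-4 + A\right) + 2 = -2 + A$)
$m = \frac{8}{3}$ ($m = \frac{2}{-2 + 3} - \frac{2}{-3} = \frac{2}{1} - - \frac{2}{3} = 2 \cdot 1 + \frac{2}{3} = 2 + \frac{2}{3} = \frac{8}{3} \approx 2.6667$)
$M{\left(O \right)} = 3 - O$ ($M{\left(O \right)} = 3 - \frac{\left(O + O\right) + O}{3} = 3 - \frac{2 O + O}{3} = 3 - \frac{3 O}{3} = 3 - O$)
$22 \cdot 14 M{\left(m \right)} = 22 \cdot 14 \left(3 - \frac{8}{3}\right) = 308 \left(3 - \frac{8}{3}\right) = 308 \cdot \frac{1}{3} = \frac{308}{3}$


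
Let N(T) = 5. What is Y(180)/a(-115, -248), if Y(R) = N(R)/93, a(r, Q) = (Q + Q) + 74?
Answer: -5/39246 ≈ -0.00012740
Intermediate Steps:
a(r, Q) = 74 + 2*Q (a(r, Q) = 2*Q + 74 = 74 + 2*Q)
Y(R) = 5/93
Y(180)/a(-115, -248) = 5/(93*(74 + 2*(-248))) = 5/(93*(74 - 496)) = (5/93)/(-422) = (5/93)*(-1/422) = -5/39246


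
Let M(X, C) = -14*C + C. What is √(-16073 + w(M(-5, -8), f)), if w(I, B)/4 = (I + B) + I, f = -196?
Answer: 5*I*√641 ≈ 126.59*I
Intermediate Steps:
M(X, C) = -13*C
w(I, B) = 4*B + 8*I (w(I, B) = 4*((I + B) + I) = 4*((B + I) + I) = 4*(B + 2*I) = 4*B + 8*I)
√(-16073 + w(M(-5, -8), f)) = √(-16073 + (4*(-196) + 8*(-13*(-8)))) = √(-16073 + (-784 + 8*104)) = √(-16073 + (-784 + 832)) = √(-16073 + 48) = √(-16025) = 5*I*√641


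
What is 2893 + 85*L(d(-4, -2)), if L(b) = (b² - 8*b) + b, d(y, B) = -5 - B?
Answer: 5443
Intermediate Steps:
L(b) = b² - 7*b
2893 + 85*L(d(-4, -2)) = 2893 + 85*((-5 - 1*(-2))*(-7 + (-5 - 1*(-2)))) = 2893 + 85*((-5 + 2)*(-7 + (-5 + 2))) = 2893 + 85*(-3*(-7 - 3)) = 2893 + 85*(-3*(-10)) = 2893 + 85*30 = 2893 + 2550 = 5443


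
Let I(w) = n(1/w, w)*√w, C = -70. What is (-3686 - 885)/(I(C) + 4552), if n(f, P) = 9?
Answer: -10403596/10363187 + 41139*I*√70/20726374 ≈ -1.0039 + 0.016607*I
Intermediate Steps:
I(w) = 9*√w
(-3686 - 885)/(I(C) + 4552) = (-3686 - 885)/(9*√(-70) + 4552) = -4571/(9*(I*√70) + 4552) = -4571/(9*I*√70 + 4552) = -4571/(4552 + 9*I*√70)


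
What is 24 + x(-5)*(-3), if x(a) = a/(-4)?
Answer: 81/4 ≈ 20.250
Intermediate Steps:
x(a) = -a/4 (x(a) = a*(-¼) = -a/4)
24 + x(-5)*(-3) = 24 - ¼*(-5)*(-3) = 24 + (5/4)*(-3) = 24 - 15/4 = 81/4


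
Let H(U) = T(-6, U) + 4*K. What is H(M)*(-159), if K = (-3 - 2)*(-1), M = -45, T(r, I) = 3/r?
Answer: -6201/2 ≈ -3100.5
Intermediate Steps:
K = 5 (K = -5*(-1) = 5)
H(U) = 39/2 (H(U) = 3/(-6) + 4*5 = 3*(-1/6) + 20 = -1/2 + 20 = 39/2)
H(M)*(-159) = (39/2)*(-159) = -6201/2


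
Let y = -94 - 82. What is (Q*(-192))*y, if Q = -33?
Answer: -1115136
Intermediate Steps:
y = -176
(Q*(-192))*y = -33*(-192)*(-176) = 6336*(-176) = -1115136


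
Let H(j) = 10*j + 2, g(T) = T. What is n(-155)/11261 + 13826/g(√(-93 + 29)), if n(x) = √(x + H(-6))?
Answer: I*(-77847293 + 4*√213)/45044 ≈ -1728.2*I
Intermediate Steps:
H(j) = 2 + 10*j
n(x) = √(-58 + x) (n(x) = √(x + (2 + 10*(-6))) = √(x + (2 - 60)) = √(x - 58) = √(-58 + x))
n(-155)/11261 + 13826/g(√(-93 + 29)) = √(-58 - 155)/11261 + 13826/(√(-93 + 29)) = √(-213)*(1/11261) + 13826/(√(-64)) = (I*√213)*(1/11261) + 13826/((8*I)) = I*√213/11261 + 13826*(-I/8) = I*√213/11261 - 6913*I/4 = -6913*I/4 + I*√213/11261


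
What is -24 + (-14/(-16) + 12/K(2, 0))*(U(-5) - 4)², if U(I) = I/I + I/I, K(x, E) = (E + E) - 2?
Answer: -89/2 ≈ -44.500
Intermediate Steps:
K(x, E) = -2 + 2*E (K(x, E) = 2*E - 2 = -2 + 2*E)
U(I) = 2 (U(I) = 1 + 1 = 2)
-24 + (-14/(-16) + 12/K(2, 0))*(U(-5) - 4)² = -24 + (-14/(-16) + 12/(-2 + 2*0))*(2 - 4)² = -24 + (-14*(-1/16) + 12/(-2 + 0))*(-2)² = -24 + (7/8 + 12/(-2))*4 = -24 + (7/8 + 12*(-½))*4 = -24 + (7/8 - 6)*4 = -24 - 41/8*4 = -24 - 41/2 = -89/2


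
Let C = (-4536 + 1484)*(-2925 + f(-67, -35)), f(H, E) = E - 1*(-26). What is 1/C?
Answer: 1/8954568 ≈ 1.1167e-7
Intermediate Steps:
f(H, E) = 26 + E (f(H, E) = E + 26 = 26 + E)
C = 8954568 (C = (-4536 + 1484)*(-2925 + (26 - 35)) = -3052*(-2925 - 9) = -3052*(-2934) = 8954568)
1/C = 1/8954568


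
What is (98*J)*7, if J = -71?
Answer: -48706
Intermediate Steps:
(98*J)*7 = (98*(-71))*7 = -6958*7 = -48706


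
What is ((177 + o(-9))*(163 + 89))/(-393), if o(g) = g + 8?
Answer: -14784/131 ≈ -112.85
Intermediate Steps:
o(g) = 8 + g
((177 + o(-9))*(163 + 89))/(-393) = ((177 + (8 - 9))*(163 + 89))/(-393) = ((177 - 1)*252)*(-1/393) = (176*252)*(-1/393) = 44352*(-1/393) = -14784/131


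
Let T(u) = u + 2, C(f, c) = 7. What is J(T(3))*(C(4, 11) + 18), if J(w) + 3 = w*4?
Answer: 425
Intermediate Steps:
T(u) = 2 + u
J(w) = -3 + 4*w (J(w) = -3 + w*4 = -3 + 4*w)
J(T(3))*(C(4, 11) + 18) = (-3 + 4*(2 + 3))*(7 + 18) = (-3 + 4*5)*25 = (-3 + 20)*25 = 17*25 = 425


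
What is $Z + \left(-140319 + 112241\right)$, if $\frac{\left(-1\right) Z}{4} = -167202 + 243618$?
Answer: $-333742$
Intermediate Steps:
$Z = -305664$ ($Z = - 4 \left(-167202 + 243618\right) = \left(-4\right) 76416 = -305664$)
$Z + \left(-140319 + 112241\right) = -305664 + \left(-140319 + 112241\right) = -305664 - 28078 = -333742$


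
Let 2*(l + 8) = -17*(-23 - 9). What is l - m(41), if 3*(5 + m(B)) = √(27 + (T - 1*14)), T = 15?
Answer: 269 - 2*√7/3 ≈ 267.24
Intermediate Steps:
m(B) = -5 + 2*√7/3 (m(B) = -5 + √(27 + (15 - 1*14))/3 = -5 + √(27 + (15 - 14))/3 = -5 + √(27 + 1)/3 = -5 + √28/3 = -5 + (2*√7)/3 = -5 + 2*√7/3)
l = 264 (l = -8 + (-17*(-23 - 9))/2 = -8 + (-17*(-32))/2 = -8 + (½)*544 = -8 + 272 = 264)
l - m(41) = 264 - (-5 + 2*√7/3) = 264 + (5 - 2*√7/3) = 269 - 2*√7/3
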